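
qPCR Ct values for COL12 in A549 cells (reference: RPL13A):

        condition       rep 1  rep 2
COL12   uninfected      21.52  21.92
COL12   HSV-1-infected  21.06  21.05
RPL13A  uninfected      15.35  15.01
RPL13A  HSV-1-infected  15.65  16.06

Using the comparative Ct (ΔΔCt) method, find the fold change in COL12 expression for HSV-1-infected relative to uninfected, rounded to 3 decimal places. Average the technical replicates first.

2.532

Mean Ct: COL12 uninfected 21.720; COL12 HSV-1-infected 21.055; RPL13A uninfected 15.180; RPL13A HSV-1-infected 15.855
ΔCt(uninfected) = 21.720 − 15.180 = 6.540
ΔCt(HSV-1-infected) = 21.055 − 15.855 = 5.200
ΔΔCt = 5.200 − 6.540 = -1.340
Fold change = 2^(−(-1.340)) = 2^1.340 = 2.5315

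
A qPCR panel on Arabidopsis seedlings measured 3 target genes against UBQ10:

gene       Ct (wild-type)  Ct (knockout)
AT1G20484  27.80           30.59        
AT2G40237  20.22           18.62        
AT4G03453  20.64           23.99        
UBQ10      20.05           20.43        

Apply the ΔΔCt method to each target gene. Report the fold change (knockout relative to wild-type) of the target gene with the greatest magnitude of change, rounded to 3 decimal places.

AT1G20484: ΔΔCt = (30.59−20.43) − (27.80−20.05) = 10.16 − 7.75 = 2.41; fold change = 2^-2.41 = 0.188
AT2G40237: ΔΔCt = (18.62−20.43) − (20.22−20.05) = -1.81 − 0.17 = -1.98; fold change = 2^1.98 = 3.945
AT4G03453: ΔΔCt = (23.99−20.43) − (20.64−20.05) = 3.56 − 0.59 = 2.97; fold change = 2^-2.97 = 0.128
AT4G03453 has the largest |ΔΔCt| = 2.97.

0.128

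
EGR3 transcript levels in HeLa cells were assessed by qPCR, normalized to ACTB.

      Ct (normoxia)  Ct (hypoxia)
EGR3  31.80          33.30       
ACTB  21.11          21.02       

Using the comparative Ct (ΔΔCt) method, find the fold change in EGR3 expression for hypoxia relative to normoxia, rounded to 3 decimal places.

ΔCt(normoxia) = 31.800 − 21.110 = 10.690
ΔCt(hypoxia) = 33.300 − 21.020 = 12.280
ΔΔCt = 12.280 − 10.690 = 1.590
Fold change = 2^(−1.590) = 0.3322

0.332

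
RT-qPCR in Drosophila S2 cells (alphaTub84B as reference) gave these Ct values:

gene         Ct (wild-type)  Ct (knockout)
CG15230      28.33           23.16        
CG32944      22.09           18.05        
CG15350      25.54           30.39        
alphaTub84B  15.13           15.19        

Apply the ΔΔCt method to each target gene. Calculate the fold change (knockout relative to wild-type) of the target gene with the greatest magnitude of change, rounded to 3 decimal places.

CG15230: ΔΔCt = (23.16−15.19) − (28.33−15.13) = 7.97 − 13.20 = -5.23; fold change = 2^5.23 = 37.531
CG32944: ΔΔCt = (18.05−15.19) − (22.09−15.13) = 2.86 − 6.96 = -4.10; fold change = 2^4.10 = 17.148
CG15350: ΔΔCt = (30.39−15.19) − (25.54−15.13) = 15.20 − 10.41 = 4.79; fold change = 2^-4.79 = 0.036
CG15230 has the largest |ΔΔCt| = 5.23.

37.531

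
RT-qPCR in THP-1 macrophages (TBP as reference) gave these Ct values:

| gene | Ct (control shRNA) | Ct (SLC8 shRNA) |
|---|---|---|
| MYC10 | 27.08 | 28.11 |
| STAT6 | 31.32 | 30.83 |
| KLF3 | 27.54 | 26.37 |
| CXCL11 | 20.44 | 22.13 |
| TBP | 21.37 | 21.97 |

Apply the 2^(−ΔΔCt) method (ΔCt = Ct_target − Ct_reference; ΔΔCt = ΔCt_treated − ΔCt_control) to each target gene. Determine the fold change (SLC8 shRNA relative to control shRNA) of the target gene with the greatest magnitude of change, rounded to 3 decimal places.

3.411

MYC10: ΔΔCt = (28.11−21.97) − (27.08−21.37) = 6.14 − 5.71 = 0.43; fold change = 2^-0.43 = 0.742
STAT6: ΔΔCt = (30.83−21.97) − (31.32−21.37) = 8.86 − 9.95 = -1.09; fold change = 2^1.09 = 2.129
KLF3: ΔΔCt = (26.37−21.97) − (27.54−21.37) = 4.40 − 6.17 = -1.77; fold change = 2^1.77 = 3.411
CXCL11: ΔΔCt = (22.13−21.97) − (20.44−21.37) = 0.16 − (-0.93) = 1.09; fold change = 2^-1.09 = 0.470
KLF3 has the largest |ΔΔCt| = 1.77.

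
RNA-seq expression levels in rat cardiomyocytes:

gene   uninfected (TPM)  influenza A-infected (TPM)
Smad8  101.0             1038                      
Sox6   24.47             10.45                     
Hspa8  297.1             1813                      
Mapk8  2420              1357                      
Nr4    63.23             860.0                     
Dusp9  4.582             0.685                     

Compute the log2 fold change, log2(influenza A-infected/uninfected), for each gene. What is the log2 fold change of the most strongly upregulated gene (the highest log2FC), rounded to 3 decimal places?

log2(1038/101.0) = 3.361  (Smad8)
log2(10.45/24.47) = -1.228  (Sox6)
log2(1813/297.1) = 2.609  (Hspa8)
log2(1357/2420) = -0.835  (Mapk8)
log2(860.0/63.23) = 3.766  (Nr4)
log2(0.685/4.582) = -2.742  (Dusp9)
Nr4 is most strongly upregulated.

3.766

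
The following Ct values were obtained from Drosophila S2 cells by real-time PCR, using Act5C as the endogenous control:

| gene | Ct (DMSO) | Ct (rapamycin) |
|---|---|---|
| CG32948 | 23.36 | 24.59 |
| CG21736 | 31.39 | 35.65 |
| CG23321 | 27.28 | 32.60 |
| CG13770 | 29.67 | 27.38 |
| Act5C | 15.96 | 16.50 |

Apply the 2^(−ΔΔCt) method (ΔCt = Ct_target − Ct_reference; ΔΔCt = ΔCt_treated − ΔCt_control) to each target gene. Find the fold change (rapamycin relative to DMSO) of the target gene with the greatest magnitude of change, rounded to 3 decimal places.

CG32948: ΔΔCt = (24.59−16.50) − (23.36−15.96) = 8.09 − 7.40 = 0.69; fold change = 2^-0.69 = 0.620
CG21736: ΔΔCt = (35.65−16.50) − (31.39−15.96) = 19.15 − 15.43 = 3.72; fold change = 2^-3.72 = 0.076
CG23321: ΔΔCt = (32.60−16.50) − (27.28−15.96) = 16.10 − 11.32 = 4.78; fold change = 2^-4.78 = 0.036
CG13770: ΔΔCt = (27.38−16.50) − (29.67−15.96) = 10.88 − 13.71 = -2.83; fold change = 2^2.83 = 7.111
CG23321 has the largest |ΔΔCt| = 4.78.

0.036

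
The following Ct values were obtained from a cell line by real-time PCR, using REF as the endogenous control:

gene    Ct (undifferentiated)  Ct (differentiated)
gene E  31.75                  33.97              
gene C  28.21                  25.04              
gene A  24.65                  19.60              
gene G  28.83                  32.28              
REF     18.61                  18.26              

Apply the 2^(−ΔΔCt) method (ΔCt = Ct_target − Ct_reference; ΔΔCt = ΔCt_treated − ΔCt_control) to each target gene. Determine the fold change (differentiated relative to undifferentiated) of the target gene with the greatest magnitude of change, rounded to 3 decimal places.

gene E: ΔΔCt = (33.97−18.26) − (31.75−18.61) = 15.71 − 13.14 = 2.57; fold change = 2^-2.57 = 0.168
gene C: ΔΔCt = (25.04−18.26) − (28.21−18.61) = 6.78 − 9.60 = -2.82; fold change = 2^2.82 = 7.062
gene A: ΔΔCt = (19.60−18.26) − (24.65−18.61) = 1.34 − 6.04 = -4.70; fold change = 2^4.70 = 25.992
gene G: ΔΔCt = (32.28−18.26) − (28.83−18.61) = 14.02 − 10.22 = 3.80; fold change = 2^-3.80 = 0.072
gene A has the largest |ΔΔCt| = 4.70.

25.992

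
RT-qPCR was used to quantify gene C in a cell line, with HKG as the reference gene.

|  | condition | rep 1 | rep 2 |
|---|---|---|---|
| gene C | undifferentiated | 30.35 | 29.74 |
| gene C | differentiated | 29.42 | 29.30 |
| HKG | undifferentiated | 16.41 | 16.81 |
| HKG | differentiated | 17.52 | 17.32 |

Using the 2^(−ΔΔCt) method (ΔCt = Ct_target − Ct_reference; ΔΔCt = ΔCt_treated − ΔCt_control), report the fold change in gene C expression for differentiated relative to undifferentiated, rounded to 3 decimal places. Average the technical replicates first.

Mean Ct: gene C undifferentiated 30.045; gene C differentiated 29.360; HKG undifferentiated 16.610; HKG differentiated 17.420
ΔCt(undifferentiated) = 30.045 − 16.610 = 13.435
ΔCt(differentiated) = 29.360 − 17.420 = 11.940
ΔΔCt = 11.940 − 13.435 = -1.495
Fold change = 2^(−(-1.495)) = 2^1.495 = 2.8186

2.819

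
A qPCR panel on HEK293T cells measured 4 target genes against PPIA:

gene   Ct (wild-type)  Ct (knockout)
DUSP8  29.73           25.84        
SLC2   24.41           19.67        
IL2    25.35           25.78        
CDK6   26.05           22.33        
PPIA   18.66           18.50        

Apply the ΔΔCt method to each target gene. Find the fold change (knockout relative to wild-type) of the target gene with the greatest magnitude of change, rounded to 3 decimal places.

23.918

DUSP8: ΔΔCt = (25.84−18.50) − (29.73−18.66) = 7.34 − 11.07 = -3.73; fold change = 2^3.73 = 13.269
SLC2: ΔΔCt = (19.67−18.50) − (24.41−18.66) = 1.17 − 5.75 = -4.58; fold change = 2^4.58 = 23.918
IL2: ΔΔCt = (25.78−18.50) − (25.35−18.66) = 7.28 − 6.69 = 0.59; fold change = 2^-0.59 = 0.664
CDK6: ΔΔCt = (22.33−18.50) − (26.05−18.66) = 3.83 − 7.39 = -3.56; fold change = 2^3.56 = 11.794
SLC2 has the largest |ΔΔCt| = 4.58.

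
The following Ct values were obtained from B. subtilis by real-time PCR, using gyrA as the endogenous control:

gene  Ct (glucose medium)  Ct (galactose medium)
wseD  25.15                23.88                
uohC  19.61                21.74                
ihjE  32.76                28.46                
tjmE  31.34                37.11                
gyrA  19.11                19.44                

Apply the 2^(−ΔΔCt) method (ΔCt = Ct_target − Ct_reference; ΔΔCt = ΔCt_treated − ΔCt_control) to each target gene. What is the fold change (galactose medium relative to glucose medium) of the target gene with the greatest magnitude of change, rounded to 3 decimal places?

wseD: ΔΔCt = (23.88−19.44) − (25.15−19.11) = 4.44 − 6.04 = -1.60; fold change = 2^1.60 = 3.031
uohC: ΔΔCt = (21.74−19.44) − (19.61−19.11) = 2.30 − 0.50 = 1.80; fold change = 2^-1.80 = 0.287
ihjE: ΔΔCt = (28.46−19.44) − (32.76−19.11) = 9.02 − 13.65 = -4.63; fold change = 2^4.63 = 24.761
tjmE: ΔΔCt = (37.11−19.44) − (31.34−19.11) = 17.67 − 12.23 = 5.44; fold change = 2^-5.44 = 0.023
tjmE has the largest |ΔΔCt| = 5.44.

0.023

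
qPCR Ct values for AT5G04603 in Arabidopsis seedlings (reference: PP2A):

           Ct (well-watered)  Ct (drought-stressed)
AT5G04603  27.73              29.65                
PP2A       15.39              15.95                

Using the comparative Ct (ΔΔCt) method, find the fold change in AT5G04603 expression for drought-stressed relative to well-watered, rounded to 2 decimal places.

ΔCt(well-watered) = 27.730 − 15.390 = 12.340
ΔCt(drought-stressed) = 29.650 − 15.950 = 13.700
ΔΔCt = 13.700 − 12.340 = 1.360
Fold change = 2^(−1.360) = 0.390

0.39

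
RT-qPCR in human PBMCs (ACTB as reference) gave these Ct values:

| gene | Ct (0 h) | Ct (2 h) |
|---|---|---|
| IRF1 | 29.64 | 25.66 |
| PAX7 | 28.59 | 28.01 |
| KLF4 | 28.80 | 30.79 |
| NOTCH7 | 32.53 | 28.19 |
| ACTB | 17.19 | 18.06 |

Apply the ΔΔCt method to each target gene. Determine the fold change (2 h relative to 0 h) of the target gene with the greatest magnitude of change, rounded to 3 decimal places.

IRF1: ΔΔCt = (25.66−18.06) − (29.64−17.19) = 7.60 − 12.45 = -4.85; fold change = 2^4.85 = 28.840
PAX7: ΔΔCt = (28.01−18.06) − (28.59−17.19) = 9.95 − 11.40 = -1.45; fold change = 2^1.45 = 2.732
KLF4: ΔΔCt = (30.79−18.06) − (28.80−17.19) = 12.73 − 11.61 = 1.12; fold change = 2^-1.12 = 0.460
NOTCH7: ΔΔCt = (28.19−18.06) − (32.53−17.19) = 10.13 − 15.34 = -5.21; fold change = 2^5.21 = 37.014
NOTCH7 has the largest |ΔΔCt| = 5.21.

37.014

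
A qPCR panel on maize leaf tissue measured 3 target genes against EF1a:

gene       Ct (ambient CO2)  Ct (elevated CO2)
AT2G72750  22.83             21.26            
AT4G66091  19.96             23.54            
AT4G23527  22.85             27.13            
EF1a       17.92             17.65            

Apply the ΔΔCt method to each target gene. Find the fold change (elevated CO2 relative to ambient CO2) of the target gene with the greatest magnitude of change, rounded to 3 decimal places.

0.043

AT2G72750: ΔΔCt = (21.26−17.65) − (22.83−17.92) = 3.61 − 4.91 = -1.30; fold change = 2^1.30 = 2.462
AT4G66091: ΔΔCt = (23.54−17.65) − (19.96−17.92) = 5.89 − 2.04 = 3.85; fold change = 2^-3.85 = 0.069
AT4G23527: ΔΔCt = (27.13−17.65) − (22.85−17.92) = 9.48 − 4.93 = 4.55; fold change = 2^-4.55 = 0.043
AT4G23527 has the largest |ΔΔCt| = 4.55.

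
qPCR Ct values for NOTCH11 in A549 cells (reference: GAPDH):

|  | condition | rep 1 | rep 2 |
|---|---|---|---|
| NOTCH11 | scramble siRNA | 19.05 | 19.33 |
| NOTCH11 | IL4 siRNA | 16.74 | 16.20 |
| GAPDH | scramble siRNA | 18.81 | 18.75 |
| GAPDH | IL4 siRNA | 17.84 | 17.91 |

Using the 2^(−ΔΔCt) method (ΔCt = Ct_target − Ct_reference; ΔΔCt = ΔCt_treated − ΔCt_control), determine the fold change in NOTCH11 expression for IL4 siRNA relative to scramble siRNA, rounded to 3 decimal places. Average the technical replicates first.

Mean Ct: NOTCH11 scramble siRNA 19.190; NOTCH11 IL4 siRNA 16.470; GAPDH scramble siRNA 18.780; GAPDH IL4 siRNA 17.875
ΔCt(scramble siRNA) = 19.190 − 18.780 = 0.410
ΔCt(IL4 siRNA) = 16.470 − 17.875 = -1.405
ΔΔCt = -1.405 − 0.410 = -1.815
Fold change = 2^(−(-1.815)) = 2^1.815 = 3.5186

3.519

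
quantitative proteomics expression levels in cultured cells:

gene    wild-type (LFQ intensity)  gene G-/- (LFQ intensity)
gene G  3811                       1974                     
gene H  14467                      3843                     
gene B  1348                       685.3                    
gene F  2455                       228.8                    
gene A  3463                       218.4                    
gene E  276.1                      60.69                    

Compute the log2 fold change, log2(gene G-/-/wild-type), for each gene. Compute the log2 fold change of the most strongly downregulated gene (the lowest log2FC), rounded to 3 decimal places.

-3.987

log2(1974/3811) = -0.949  (gene G)
log2(3843/14467) = -1.912  (gene H)
log2(685.3/1348) = -0.976  (gene B)
log2(228.8/2455) = -3.424  (gene F)
log2(218.4/3463) = -3.987  (gene A)
log2(60.69/276.1) = -2.186  (gene E)
gene A is most strongly downregulated.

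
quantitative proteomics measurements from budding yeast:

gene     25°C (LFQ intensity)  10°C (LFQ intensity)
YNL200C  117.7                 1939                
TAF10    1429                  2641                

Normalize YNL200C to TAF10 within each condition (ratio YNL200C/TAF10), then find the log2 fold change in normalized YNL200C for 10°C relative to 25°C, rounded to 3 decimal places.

3.156

YNL200C/TAF10 (25°C) = 117.7 / 1429 = 0.082365
YNL200C/TAF10 (10°C) = 1939 / 2641 = 0.73419
Fold change = 0.73419 / 0.082365 = 8.9138
log2(8.9138) = 3.1560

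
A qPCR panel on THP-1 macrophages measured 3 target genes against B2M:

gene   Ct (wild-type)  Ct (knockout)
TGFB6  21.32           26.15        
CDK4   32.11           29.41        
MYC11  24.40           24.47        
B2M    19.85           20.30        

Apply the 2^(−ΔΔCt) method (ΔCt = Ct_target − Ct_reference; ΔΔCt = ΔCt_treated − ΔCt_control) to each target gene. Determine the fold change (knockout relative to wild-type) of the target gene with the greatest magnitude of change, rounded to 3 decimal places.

0.048

TGFB6: ΔΔCt = (26.15−20.30) − (21.32−19.85) = 5.85 − 1.47 = 4.38; fold change = 2^-4.38 = 0.048
CDK4: ΔΔCt = (29.41−20.30) − (32.11−19.85) = 9.11 − 12.26 = -3.15; fold change = 2^3.15 = 8.877
MYC11: ΔΔCt = (24.47−20.30) − (24.40−19.85) = 4.17 − 4.55 = -0.38; fold change = 2^0.38 = 1.301
TGFB6 has the largest |ΔΔCt| = 4.38.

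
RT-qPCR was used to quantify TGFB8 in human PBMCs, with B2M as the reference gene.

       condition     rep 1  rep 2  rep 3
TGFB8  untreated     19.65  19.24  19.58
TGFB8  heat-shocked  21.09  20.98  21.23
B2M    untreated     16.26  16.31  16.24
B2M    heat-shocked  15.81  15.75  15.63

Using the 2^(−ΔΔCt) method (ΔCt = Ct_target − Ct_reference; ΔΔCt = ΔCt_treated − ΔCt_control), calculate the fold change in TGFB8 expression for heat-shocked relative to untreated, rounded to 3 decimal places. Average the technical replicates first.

0.225

Mean Ct: TGFB8 untreated 19.490; TGFB8 heat-shocked 21.100; B2M untreated 16.270; B2M heat-shocked 15.730
ΔCt(untreated) = 19.490 − 16.270 = 3.220
ΔCt(heat-shocked) = 21.100 − 15.730 = 5.370
ΔΔCt = 5.370 − 3.220 = 2.150
Fold change = 2^(−2.150) = 0.2253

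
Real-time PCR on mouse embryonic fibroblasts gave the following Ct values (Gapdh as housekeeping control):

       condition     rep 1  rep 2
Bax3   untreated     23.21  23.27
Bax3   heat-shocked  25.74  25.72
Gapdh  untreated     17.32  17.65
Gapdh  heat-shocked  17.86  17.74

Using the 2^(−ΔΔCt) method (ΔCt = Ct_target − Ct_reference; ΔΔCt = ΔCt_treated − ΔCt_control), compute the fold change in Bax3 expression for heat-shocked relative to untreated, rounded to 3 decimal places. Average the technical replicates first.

0.221

Mean Ct: Bax3 untreated 23.240; Bax3 heat-shocked 25.730; Gapdh untreated 17.485; Gapdh heat-shocked 17.800
ΔCt(untreated) = 23.240 − 17.485 = 5.755
ΔCt(heat-shocked) = 25.730 − 17.800 = 7.930
ΔΔCt = 7.930 − 5.755 = 2.175
Fold change = 2^(−2.175) = 0.2214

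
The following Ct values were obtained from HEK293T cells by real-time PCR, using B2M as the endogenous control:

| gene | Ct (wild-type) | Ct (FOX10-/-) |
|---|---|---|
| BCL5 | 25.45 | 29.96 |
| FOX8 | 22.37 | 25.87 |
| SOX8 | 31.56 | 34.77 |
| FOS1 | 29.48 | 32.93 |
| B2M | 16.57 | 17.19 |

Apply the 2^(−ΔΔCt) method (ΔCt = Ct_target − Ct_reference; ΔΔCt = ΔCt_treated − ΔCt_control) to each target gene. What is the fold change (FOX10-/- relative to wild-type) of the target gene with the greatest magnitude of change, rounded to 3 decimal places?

0.067

BCL5: ΔΔCt = (29.96−17.19) − (25.45−16.57) = 12.77 − 8.88 = 3.89; fold change = 2^-3.89 = 0.067
FOX8: ΔΔCt = (25.87−17.19) − (22.37−16.57) = 8.68 − 5.80 = 2.88; fold change = 2^-2.88 = 0.136
SOX8: ΔΔCt = (34.77−17.19) − (31.56−16.57) = 17.58 − 14.99 = 2.59; fold change = 2^-2.59 = 0.166
FOS1: ΔΔCt = (32.93−17.19) − (29.48−16.57) = 15.74 − 12.91 = 2.83; fold change = 2^-2.83 = 0.141
BCL5 has the largest |ΔΔCt| = 3.89.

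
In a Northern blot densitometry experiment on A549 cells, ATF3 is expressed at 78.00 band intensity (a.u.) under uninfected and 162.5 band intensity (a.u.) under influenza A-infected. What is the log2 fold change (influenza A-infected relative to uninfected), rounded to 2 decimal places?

Fold change = 162.5 / 78.00 = 2.0833
log2(2.0833) = 1.059

1.06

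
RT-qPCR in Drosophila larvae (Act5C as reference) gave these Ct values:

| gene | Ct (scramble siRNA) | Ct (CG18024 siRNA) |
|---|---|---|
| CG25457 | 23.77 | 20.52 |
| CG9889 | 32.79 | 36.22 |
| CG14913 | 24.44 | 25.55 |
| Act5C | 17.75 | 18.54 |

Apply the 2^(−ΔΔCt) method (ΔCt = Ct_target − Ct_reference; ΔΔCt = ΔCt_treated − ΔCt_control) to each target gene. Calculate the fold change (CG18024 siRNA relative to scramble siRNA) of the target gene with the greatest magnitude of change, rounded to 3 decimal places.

CG25457: ΔΔCt = (20.52−18.54) − (23.77−17.75) = 1.98 − 6.02 = -4.04; fold change = 2^4.04 = 16.450
CG9889: ΔΔCt = (36.22−18.54) − (32.79−17.75) = 17.68 − 15.04 = 2.64; fold change = 2^-2.64 = 0.160
CG14913: ΔΔCt = (25.55−18.54) − (24.44−17.75) = 7.01 − 6.69 = 0.32; fold change = 2^-0.32 = 0.801
CG25457 has the largest |ΔΔCt| = 4.04.

16.450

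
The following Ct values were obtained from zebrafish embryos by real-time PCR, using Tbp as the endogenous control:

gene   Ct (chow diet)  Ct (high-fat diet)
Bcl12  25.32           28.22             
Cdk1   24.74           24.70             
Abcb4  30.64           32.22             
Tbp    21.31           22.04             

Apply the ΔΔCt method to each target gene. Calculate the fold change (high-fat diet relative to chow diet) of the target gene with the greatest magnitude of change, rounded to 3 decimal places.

0.222

Bcl12: ΔΔCt = (28.22−22.04) − (25.32−21.31) = 6.18 − 4.01 = 2.17; fold change = 2^-2.17 = 0.222
Cdk1: ΔΔCt = (24.70−22.04) − (24.74−21.31) = 2.66 − 3.43 = -0.77; fold change = 2^0.77 = 1.705
Abcb4: ΔΔCt = (32.22−22.04) − (30.64−21.31) = 10.18 − 9.33 = 0.85; fold change = 2^-0.85 = 0.555
Bcl12 has the largest |ΔΔCt| = 2.17.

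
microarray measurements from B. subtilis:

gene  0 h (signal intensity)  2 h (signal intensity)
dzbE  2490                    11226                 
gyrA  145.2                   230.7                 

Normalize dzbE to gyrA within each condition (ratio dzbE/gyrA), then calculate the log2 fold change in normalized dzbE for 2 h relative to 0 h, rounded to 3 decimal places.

dzbE/gyrA (0 h) = 2490 / 145.2 = 17.149
dzbE/gyrA (2 h) = 11226 / 230.7 = 48.661
Fold change = 48.661 / 17.149 = 2.8376
log2(2.8376) = 1.5046

1.505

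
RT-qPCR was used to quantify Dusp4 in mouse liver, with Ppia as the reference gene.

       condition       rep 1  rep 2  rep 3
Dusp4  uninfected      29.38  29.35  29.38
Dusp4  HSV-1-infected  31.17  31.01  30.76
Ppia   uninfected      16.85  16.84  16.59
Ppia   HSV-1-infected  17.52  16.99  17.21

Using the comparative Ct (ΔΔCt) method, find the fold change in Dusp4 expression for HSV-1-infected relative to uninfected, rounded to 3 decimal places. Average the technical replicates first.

Mean Ct: Dusp4 uninfected 29.370; Dusp4 HSV-1-infected 30.980; Ppia uninfected 16.760; Ppia HSV-1-infected 17.240
ΔCt(uninfected) = 29.370 − 16.760 = 12.610
ΔCt(HSV-1-infected) = 30.980 − 17.240 = 13.740
ΔΔCt = 13.740 − 12.610 = 1.130
Fold change = 2^(−1.130) = 0.4569

0.457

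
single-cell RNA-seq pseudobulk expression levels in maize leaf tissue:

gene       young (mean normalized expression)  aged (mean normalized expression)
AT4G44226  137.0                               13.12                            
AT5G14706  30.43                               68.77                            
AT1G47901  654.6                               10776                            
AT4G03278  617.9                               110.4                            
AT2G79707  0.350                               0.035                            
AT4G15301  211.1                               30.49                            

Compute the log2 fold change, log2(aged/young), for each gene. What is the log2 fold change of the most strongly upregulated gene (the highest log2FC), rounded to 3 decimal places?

4.041

log2(13.12/137.0) = -3.384  (AT4G44226)
log2(68.77/30.43) = 1.176  (AT5G14706)
log2(10776/654.6) = 4.041  (AT1G47901)
log2(110.4/617.9) = -2.485  (AT4G03278)
log2(0.035/0.350) = -3.322  (AT2G79707)
log2(30.49/211.1) = -2.792  (AT4G15301)
AT1G47901 is most strongly upregulated.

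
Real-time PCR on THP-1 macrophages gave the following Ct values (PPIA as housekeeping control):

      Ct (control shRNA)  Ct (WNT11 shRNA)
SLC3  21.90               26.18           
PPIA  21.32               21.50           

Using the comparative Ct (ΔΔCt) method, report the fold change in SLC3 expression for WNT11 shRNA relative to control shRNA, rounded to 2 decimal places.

0.06

ΔCt(control shRNA) = 21.900 − 21.320 = 0.580
ΔCt(WNT11 shRNA) = 26.180 − 21.500 = 4.680
ΔΔCt = 4.680 − 0.580 = 4.100
Fold change = 2^(−4.100) = 0.058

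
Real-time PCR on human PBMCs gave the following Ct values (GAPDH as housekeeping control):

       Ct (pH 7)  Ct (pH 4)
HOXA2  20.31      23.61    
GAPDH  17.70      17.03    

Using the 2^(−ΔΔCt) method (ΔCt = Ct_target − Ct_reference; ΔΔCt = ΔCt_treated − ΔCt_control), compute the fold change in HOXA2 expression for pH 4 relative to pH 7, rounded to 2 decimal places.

ΔCt(pH 7) = 20.310 − 17.700 = 2.610
ΔCt(pH 4) = 23.610 − 17.030 = 6.580
ΔΔCt = 6.580 − 2.610 = 3.970
Fold change = 2^(−3.970) = 0.064

0.06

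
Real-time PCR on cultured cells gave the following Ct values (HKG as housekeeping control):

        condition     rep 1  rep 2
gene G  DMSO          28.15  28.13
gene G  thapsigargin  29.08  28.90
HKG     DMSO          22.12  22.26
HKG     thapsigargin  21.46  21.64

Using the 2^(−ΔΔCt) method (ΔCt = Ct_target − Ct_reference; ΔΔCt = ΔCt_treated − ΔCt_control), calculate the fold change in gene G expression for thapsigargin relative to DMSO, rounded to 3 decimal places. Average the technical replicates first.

0.356

Mean Ct: gene G DMSO 28.140; gene G thapsigargin 28.990; HKG DMSO 22.190; HKG thapsigargin 21.550
ΔCt(DMSO) = 28.140 − 22.190 = 5.950
ΔCt(thapsigargin) = 28.990 − 21.550 = 7.440
ΔΔCt = 7.440 − 5.950 = 1.490
Fold change = 2^(−1.490) = 0.3560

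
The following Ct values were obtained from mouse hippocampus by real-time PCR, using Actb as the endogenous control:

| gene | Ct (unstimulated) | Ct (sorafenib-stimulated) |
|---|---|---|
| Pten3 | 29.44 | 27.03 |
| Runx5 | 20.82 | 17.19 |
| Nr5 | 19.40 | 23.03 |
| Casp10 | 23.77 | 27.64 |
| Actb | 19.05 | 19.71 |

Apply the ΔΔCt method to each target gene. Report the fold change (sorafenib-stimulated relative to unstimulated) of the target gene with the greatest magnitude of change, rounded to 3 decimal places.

Pten3: ΔΔCt = (27.03−19.71) − (29.44−19.05) = 7.32 − 10.39 = -3.07; fold change = 2^3.07 = 8.398
Runx5: ΔΔCt = (17.19−19.71) − (20.82−19.05) = -2.52 − 1.77 = -4.29; fold change = 2^4.29 = 19.562
Nr5: ΔΔCt = (23.03−19.71) − (19.40−19.05) = 3.32 − 0.35 = 2.97; fold change = 2^-2.97 = 0.128
Casp10: ΔΔCt = (27.64−19.71) − (23.77−19.05) = 7.93 − 4.72 = 3.21; fold change = 2^-3.21 = 0.108
Runx5 has the largest |ΔΔCt| = 4.29.

19.562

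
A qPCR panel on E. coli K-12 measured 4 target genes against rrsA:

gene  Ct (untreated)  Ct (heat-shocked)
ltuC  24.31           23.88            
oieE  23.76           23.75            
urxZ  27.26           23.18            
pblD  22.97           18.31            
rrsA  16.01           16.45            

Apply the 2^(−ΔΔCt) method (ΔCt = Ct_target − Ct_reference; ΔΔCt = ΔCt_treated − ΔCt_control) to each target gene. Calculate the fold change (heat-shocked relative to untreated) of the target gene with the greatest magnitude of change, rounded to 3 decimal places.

34.297

ltuC: ΔΔCt = (23.88−16.45) − (24.31−16.01) = 7.43 − 8.30 = -0.87; fold change = 2^0.87 = 1.828
oieE: ΔΔCt = (23.75−16.45) − (23.76−16.01) = 7.30 − 7.75 = -0.45; fold change = 2^0.45 = 1.366
urxZ: ΔΔCt = (23.18−16.45) − (27.26−16.01) = 6.73 − 11.25 = -4.52; fold change = 2^4.52 = 22.943
pblD: ΔΔCt = (18.31−16.45) − (22.97−16.01) = 1.86 − 6.96 = -5.10; fold change = 2^5.10 = 34.297
pblD has the largest |ΔΔCt| = 5.10.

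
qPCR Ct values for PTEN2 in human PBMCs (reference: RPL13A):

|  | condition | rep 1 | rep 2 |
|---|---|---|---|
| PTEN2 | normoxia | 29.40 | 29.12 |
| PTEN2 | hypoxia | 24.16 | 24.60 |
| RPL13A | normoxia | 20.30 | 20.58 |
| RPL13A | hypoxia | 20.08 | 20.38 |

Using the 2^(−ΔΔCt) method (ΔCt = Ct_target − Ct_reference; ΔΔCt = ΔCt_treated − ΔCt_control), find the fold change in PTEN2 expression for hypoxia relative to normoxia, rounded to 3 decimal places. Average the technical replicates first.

25.457

Mean Ct: PTEN2 normoxia 29.260; PTEN2 hypoxia 24.380; RPL13A normoxia 20.440; RPL13A hypoxia 20.230
ΔCt(normoxia) = 29.260 − 20.440 = 8.820
ΔCt(hypoxia) = 24.380 − 20.230 = 4.150
ΔΔCt = 4.150 − 8.820 = -4.670
Fold change = 2^(−(-4.670)) = 2^4.670 = 25.4572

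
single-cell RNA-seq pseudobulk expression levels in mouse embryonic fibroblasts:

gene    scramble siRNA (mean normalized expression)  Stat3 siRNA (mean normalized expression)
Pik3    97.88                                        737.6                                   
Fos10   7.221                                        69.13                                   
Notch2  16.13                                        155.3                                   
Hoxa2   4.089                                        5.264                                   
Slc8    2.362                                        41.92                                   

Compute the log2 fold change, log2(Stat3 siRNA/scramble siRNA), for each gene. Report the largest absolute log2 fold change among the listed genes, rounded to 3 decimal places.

log2(737.6/97.88) = 2.914  (Pik3)
log2(69.13/7.221) = 3.259  (Fos10)
log2(155.3/16.13) = 3.267  (Notch2)
log2(5.264/4.089) = 0.364  (Hoxa2)
log2(41.92/2.362) = 4.150  (Slc8)
The largest magnitude belongs to Slc8.

4.150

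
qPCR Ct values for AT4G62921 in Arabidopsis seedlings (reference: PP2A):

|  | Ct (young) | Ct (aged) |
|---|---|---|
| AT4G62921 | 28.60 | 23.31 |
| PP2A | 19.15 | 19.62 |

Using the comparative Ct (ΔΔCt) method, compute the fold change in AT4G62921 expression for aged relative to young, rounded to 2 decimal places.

ΔCt(young) = 28.600 − 19.150 = 9.450
ΔCt(aged) = 23.310 − 19.620 = 3.690
ΔΔCt = 3.690 − 9.450 = -5.760
Fold change = 2^(−(-5.760)) = 2^5.760 = 54.192

54.19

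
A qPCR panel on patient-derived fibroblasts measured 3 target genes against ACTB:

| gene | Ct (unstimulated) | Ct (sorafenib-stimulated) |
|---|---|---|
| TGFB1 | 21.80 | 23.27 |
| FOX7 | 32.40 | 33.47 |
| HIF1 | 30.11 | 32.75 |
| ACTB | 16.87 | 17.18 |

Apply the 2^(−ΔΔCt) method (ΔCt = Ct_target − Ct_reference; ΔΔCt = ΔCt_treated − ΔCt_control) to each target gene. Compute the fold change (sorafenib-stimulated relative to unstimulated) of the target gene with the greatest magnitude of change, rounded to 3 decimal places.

0.199

TGFB1: ΔΔCt = (23.27−17.18) − (21.80−16.87) = 6.09 − 4.93 = 1.16; fold change = 2^-1.16 = 0.448
FOX7: ΔΔCt = (33.47−17.18) − (32.40−16.87) = 16.29 − 15.53 = 0.76; fold change = 2^-0.76 = 0.590
HIF1: ΔΔCt = (32.75−17.18) − (30.11−16.87) = 15.57 − 13.24 = 2.33; fold change = 2^-2.33 = 0.199
HIF1 has the largest |ΔΔCt| = 2.33.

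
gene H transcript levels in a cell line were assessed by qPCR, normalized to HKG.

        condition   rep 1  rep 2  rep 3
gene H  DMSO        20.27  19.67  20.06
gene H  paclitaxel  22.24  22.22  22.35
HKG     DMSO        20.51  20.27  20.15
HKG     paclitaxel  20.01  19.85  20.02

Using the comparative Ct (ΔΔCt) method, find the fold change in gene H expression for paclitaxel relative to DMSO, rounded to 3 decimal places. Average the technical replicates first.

0.163

Mean Ct: gene H DMSO 20.000; gene H paclitaxel 22.270; HKG DMSO 20.310; HKG paclitaxel 19.960
ΔCt(DMSO) = 20.000 − 20.310 = -0.310
ΔCt(paclitaxel) = 22.270 − 19.960 = 2.310
ΔΔCt = 2.310 − (-0.310) = 2.620
Fold change = 2^(−2.620) = 0.1627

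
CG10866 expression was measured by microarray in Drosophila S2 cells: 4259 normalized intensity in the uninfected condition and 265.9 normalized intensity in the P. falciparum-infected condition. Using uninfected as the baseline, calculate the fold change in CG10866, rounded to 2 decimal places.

0.06

Fold change = 265.9 / 4259 = 0.062
CG10866 is downregulated.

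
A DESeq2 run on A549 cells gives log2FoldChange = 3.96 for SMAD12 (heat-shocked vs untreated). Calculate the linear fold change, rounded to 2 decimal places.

Fold change = 2^(3.96) = 15.562

15.56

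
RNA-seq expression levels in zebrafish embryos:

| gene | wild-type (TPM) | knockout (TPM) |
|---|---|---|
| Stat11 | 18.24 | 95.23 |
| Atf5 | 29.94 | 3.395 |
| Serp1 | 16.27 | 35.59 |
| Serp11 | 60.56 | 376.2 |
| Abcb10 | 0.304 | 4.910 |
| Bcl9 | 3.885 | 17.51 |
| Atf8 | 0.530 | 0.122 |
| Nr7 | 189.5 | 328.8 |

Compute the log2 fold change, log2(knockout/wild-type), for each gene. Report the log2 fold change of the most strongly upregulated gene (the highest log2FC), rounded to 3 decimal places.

log2(95.23/18.24) = 2.384  (Stat11)
log2(3.395/29.94) = -3.141  (Atf5)
log2(35.59/16.27) = 1.129  (Serp1)
log2(376.2/60.56) = 2.635  (Serp11)
log2(4.910/0.304) = 4.014  (Abcb10)
log2(17.51/3.885) = 2.172  (Bcl9)
log2(0.122/0.530) = -2.119  (Atf8)
log2(328.8/189.5) = 0.795  (Nr7)
Abcb10 is most strongly upregulated.

4.014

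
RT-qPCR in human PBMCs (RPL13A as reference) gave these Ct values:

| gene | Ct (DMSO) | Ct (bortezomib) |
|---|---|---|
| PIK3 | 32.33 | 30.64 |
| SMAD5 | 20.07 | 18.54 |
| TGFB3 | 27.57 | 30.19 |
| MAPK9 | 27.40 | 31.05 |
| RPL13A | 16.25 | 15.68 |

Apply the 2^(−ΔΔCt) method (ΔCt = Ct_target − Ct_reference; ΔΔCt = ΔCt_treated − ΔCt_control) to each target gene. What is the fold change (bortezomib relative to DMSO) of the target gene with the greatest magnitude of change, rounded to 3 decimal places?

PIK3: ΔΔCt = (30.64−15.68) − (32.33−16.25) = 14.96 − 16.08 = -1.12; fold change = 2^1.12 = 2.173
SMAD5: ΔΔCt = (18.54−15.68) − (20.07−16.25) = 2.86 − 3.82 = -0.96; fold change = 2^0.96 = 1.945
TGFB3: ΔΔCt = (30.19−15.68) − (27.57−16.25) = 14.51 − 11.32 = 3.19; fold change = 2^-3.19 = 0.110
MAPK9: ΔΔCt = (31.05−15.68) − (27.40−16.25) = 15.37 − 11.15 = 4.22; fold change = 2^-4.22 = 0.054
MAPK9 has the largest |ΔΔCt| = 4.22.

0.054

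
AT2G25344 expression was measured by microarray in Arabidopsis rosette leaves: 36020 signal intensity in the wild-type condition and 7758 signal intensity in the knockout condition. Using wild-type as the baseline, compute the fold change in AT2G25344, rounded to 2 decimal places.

0.22

Fold change = 7758 / 36020 = 0.215
AT2G25344 is downregulated.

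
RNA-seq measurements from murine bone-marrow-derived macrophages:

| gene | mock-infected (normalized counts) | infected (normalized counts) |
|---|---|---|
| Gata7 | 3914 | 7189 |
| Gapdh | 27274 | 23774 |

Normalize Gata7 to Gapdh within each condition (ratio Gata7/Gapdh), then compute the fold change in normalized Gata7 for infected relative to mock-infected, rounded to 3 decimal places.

Gata7/Gapdh (mock-infected) = 3914 / 27274 = 0.14351
Gata7/Gapdh (infected) = 7189 / 23774 = 0.30239
Fold change = 0.30239 / 0.14351 = 2.1071

2.107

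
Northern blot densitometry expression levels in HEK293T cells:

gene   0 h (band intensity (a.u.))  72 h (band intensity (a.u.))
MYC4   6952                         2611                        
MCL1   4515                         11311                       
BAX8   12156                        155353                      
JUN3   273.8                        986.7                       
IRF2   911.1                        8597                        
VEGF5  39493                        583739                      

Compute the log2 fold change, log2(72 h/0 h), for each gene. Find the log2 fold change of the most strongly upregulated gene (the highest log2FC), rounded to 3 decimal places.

3.886

log2(2611/6952) = -1.413  (MYC4)
log2(11311/4515) = 1.325  (MCL1)
log2(155353/12156) = 3.676  (BAX8)
log2(986.7/273.8) = 1.849  (JUN3)
log2(8597/911.1) = 3.238  (IRF2)
log2(583739/39493) = 3.886  (VEGF5)
VEGF5 is most strongly upregulated.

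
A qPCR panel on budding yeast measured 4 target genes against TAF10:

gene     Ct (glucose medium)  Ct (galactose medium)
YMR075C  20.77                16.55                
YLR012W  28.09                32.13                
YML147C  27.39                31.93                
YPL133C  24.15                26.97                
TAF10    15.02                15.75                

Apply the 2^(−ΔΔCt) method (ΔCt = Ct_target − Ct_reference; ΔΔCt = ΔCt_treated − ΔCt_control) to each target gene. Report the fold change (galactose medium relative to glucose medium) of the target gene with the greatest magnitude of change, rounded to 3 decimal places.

YMR075C: ΔΔCt = (16.55−15.75) − (20.77−15.02) = 0.80 − 5.75 = -4.95; fold change = 2^4.95 = 30.910
YLR012W: ΔΔCt = (32.13−15.75) − (28.09−15.02) = 16.38 − 13.07 = 3.31; fold change = 2^-3.31 = 0.101
YML147C: ΔΔCt = (31.93−15.75) − (27.39−15.02) = 16.18 − 12.37 = 3.81; fold change = 2^-3.81 = 0.071
YPL133C: ΔΔCt = (26.97−15.75) − (24.15−15.02) = 11.22 − 9.13 = 2.09; fold change = 2^-2.09 = 0.235
YMR075C has the largest |ΔΔCt| = 4.95.

30.910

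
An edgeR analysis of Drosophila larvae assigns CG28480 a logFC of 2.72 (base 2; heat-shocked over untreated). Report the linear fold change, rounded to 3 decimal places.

Fold change = 2^(2.72) = 6.5887

6.589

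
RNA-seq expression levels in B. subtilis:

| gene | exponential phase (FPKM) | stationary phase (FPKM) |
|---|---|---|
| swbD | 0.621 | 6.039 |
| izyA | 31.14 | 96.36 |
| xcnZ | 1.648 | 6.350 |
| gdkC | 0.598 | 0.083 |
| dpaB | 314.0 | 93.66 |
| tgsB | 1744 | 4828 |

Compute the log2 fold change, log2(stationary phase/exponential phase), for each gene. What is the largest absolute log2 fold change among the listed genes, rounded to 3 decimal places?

3.282

log2(6.039/0.621) = 3.282  (swbD)
log2(96.36/31.14) = 1.630  (izyA)
log2(6.350/1.648) = 1.946  (xcnZ)
log2(0.083/0.598) = -2.849  (gdkC)
log2(93.66/314.0) = -1.745  (dpaB)
log2(4828/1744) = 1.469  (tgsB)
The largest magnitude belongs to swbD.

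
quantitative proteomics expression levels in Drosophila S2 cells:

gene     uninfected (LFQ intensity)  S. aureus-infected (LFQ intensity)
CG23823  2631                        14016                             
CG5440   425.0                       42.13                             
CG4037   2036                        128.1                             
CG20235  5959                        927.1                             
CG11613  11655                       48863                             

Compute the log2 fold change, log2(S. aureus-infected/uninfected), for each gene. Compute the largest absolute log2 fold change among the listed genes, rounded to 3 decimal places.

3.990

log2(14016/2631) = 2.413  (CG23823)
log2(42.13/425.0) = -3.335  (CG5440)
log2(128.1/2036) = -3.990  (CG4037)
log2(927.1/5959) = -2.684  (CG20235)
log2(48863/11655) = 2.068  (CG11613)
The largest magnitude belongs to CG4037.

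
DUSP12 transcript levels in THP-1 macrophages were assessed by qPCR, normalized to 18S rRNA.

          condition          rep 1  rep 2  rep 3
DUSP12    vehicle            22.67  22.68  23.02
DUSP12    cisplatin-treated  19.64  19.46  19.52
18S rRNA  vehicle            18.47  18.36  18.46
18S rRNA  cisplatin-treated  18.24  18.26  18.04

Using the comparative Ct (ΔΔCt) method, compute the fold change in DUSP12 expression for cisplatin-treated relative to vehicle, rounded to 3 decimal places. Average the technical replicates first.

8.000

Mean Ct: DUSP12 vehicle 22.790; DUSP12 cisplatin-treated 19.540; 18S rRNA vehicle 18.430; 18S rRNA cisplatin-treated 18.180
ΔCt(vehicle) = 22.790 − 18.430 = 4.360
ΔCt(cisplatin-treated) = 19.540 − 18.180 = 1.360
ΔΔCt = 1.360 − 4.360 = -3.000
Fold change = 2^(−(-3.000)) = 2^3.000 = 8.0000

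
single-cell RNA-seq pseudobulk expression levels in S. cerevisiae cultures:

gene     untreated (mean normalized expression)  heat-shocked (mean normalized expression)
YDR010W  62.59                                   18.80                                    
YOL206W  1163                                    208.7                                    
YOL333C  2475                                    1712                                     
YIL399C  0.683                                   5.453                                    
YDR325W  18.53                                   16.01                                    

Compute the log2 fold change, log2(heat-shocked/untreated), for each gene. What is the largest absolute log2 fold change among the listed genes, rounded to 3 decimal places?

log2(18.80/62.59) = -1.735  (YDR010W)
log2(208.7/1163) = -2.478  (YOL206W)
log2(1712/2475) = -0.532  (YOL333C)
log2(5.453/0.683) = 2.997  (YIL399C)
log2(16.01/18.53) = -0.211  (YDR325W)
The largest magnitude belongs to YIL399C.

2.997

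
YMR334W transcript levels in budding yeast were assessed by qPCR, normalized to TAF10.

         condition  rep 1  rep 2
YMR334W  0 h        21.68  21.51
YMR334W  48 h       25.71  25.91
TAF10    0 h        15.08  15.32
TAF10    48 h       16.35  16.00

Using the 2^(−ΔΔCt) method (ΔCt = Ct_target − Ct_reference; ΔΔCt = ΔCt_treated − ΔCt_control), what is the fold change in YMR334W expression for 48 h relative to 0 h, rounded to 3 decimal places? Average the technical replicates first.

Mean Ct: YMR334W 0 h 21.595; YMR334W 48 h 25.810; TAF10 0 h 15.200; TAF10 48 h 16.175
ΔCt(0 h) = 21.595 − 15.200 = 6.395
ΔCt(48 h) = 25.810 − 16.175 = 9.635
ΔΔCt = 9.635 − 6.395 = 3.240
Fold change = 2^(−3.240) = 0.1058

0.106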